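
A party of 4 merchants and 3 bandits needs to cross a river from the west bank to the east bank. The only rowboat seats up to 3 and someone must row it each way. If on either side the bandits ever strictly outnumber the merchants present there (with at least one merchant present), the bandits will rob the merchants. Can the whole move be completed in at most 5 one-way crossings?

Yes

Yes — this plan uses 5 crossings (≤ 5):
1. 3 bandits → the east bank.  (the west bank: 4M 0B; the east bank: 0M 3B)
2. 1 bandit ← the west bank.  (the west bank: 4M 1B; the east bank: 0M 2B)
3. 3 merchants → the east bank.  (the west bank: 1M 1B; the east bank: 3M 2B)
4. 1 merchant ← the west bank.  (the west bank: 2M 1B; the east bank: 2M 2B)
5. 2 merchants and 1 bandit → the east bank.  (the west bank: 0M 0B; the east bank: 4M 3B)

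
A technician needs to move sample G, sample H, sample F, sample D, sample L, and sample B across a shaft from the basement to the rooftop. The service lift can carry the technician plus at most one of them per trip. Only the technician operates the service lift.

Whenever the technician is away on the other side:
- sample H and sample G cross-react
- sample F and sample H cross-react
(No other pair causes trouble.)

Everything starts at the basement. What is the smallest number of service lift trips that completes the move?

Counting alone: the technician can take at most 1 across per trip to the rooftop, so moving all 6 needs at least 6 loaded trips out, with a return between consecutive ones — at least 11 crossings.
The safety rule pushes this higher. Following every safe sequence of crossings, the most of the 6 that can be at the rooftop as the service lift arrives there on crossing 11 is 5 — never all 6.
So no plan with fewer than 13 crossings exists, and this one achieves 13:
1. Technician goes to the rooftop with sample H.  [the basement: sample B, sample D, sample F, sample G, sample L | the rooftop: sample H]
2. Technician goes back to the basement alone.  [the basement: sample B, sample D, sample F, sample G, sample L | the rooftop: sample H]
3. Technician goes to the rooftop with sample G.  [the basement: sample B, sample D, sample F, sample L | the rooftop: sample G, sample H]
4. Technician goes back to the basement with sample H.  [the basement: sample B, sample D, sample F, sample H, sample L | the rooftop: sample G]
5. Technician goes to the rooftop with sample F.  [the basement: sample B, sample D, sample H, sample L | the rooftop: sample F, sample G]
6. Technician goes back to the basement alone.  [the basement: sample B, sample D, sample H, sample L | the rooftop: sample F, sample G]
7. Technician goes to the rooftop with sample D.  [the basement: sample B, sample H, sample L | the rooftop: sample D, sample F, sample G]
8. Technician goes back to the basement alone.  [the basement: sample B, sample H, sample L | the rooftop: sample D, sample F, sample G]
9. Technician goes to the rooftop with sample L.  [the basement: sample B, sample H | the rooftop: sample D, sample F, sample G, sample L]
10. Technician goes back to the basement alone.  [the basement: sample B, sample H | the rooftop: sample D, sample F, sample G, sample L]
11. Technician goes to the rooftop with sample B.  [the basement: sample H | the rooftop: sample B, sample D, sample F, sample G, sample L]
12. Technician goes back to the basement alone.  [the basement: sample H | the rooftop: sample B, sample D, sample F, sample G, sample L]
13. Technician goes to the rooftop with sample H.  [the basement: — | the rooftop: sample B, sample D, sample F, sample G, sample H, sample L]

13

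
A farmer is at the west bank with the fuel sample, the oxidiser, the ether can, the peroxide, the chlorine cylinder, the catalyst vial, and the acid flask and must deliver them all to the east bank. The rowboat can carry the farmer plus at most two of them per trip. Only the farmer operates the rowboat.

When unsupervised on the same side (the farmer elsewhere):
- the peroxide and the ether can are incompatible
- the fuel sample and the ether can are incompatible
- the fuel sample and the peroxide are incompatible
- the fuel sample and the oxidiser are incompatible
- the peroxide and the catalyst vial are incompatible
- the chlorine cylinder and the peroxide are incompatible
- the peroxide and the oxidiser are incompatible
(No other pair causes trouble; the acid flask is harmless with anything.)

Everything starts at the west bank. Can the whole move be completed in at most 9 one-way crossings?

Counting alone: the farmer can take at most 2 across per trip to the east bank, so moving all 7 needs at least 4 loaded trips out, with a return between consecutive ones — at least 7 crossings.
The safety rule pushes this higher. Following every safe sequence of crossings, the most of the 7 that can be at the east bank as the rowboat arrives there on crossings 7, 9 is 5, 6 respectively — never all 7.
So the move cannot be finished within 9 crossings. (The shortest complete plan takes 11:)
1. Farmer goes to the east bank with the fuel sample and the peroxide.
2. Farmer goes back to the west bank with the fuel sample.
3. Farmer goes to the east bank with the chlorine cylinder and the fuel sample.
4. Farmer goes back to the west bank with the peroxide.
5. Farmer goes to the east bank with the catalyst vial and the peroxide.
6. Farmer goes back to the west bank with the peroxide.
7. Farmer goes to the east bank with the ether can and the oxidiser.
8. Farmer goes back to the west bank with the fuel sample.
9. Farmer goes to the east bank with the acid flask and the fuel sample.
10. Farmer goes back to the west bank with the fuel sample.
11. Farmer goes to the east bank with the fuel sample and the peroxide.

No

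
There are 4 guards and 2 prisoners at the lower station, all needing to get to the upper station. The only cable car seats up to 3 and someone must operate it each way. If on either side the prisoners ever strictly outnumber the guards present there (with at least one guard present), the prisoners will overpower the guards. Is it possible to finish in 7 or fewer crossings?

Yes — this plan uses 5 crossings (≤ 7):
1. 2 prisoners → the upper station.  (the lower station: 4G 0P; the upper station: 0G 2P)
2. 1 prisoner ← the lower station.  (the lower station: 4G 1P; the upper station: 0G 1P)
3. 2 guards and 1 prisoner → the upper station.  (the lower station: 2G 0P; the upper station: 2G 2P)
4. 1 prisoner ← the lower station.  (the lower station: 2G 1P; the upper station: 2G 1P)
5. 2 guards and 1 prisoner → the upper station.  (the lower station: 0G 0P; the upper station: 4G 2P)

Yes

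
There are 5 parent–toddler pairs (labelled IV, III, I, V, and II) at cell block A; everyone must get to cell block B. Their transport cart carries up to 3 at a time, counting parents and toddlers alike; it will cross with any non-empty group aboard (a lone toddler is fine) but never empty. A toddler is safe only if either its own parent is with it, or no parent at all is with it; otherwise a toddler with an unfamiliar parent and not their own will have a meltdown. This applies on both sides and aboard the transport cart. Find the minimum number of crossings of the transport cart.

11

Counting alone: each trip to cell block B takes at most 3 across and each return brings at least 1 back, so after t trips out (and t−1 returns) at most 3t − (t−1) of the 10 are across; that first reaches 10 at t = 5, so at least 9 crossings are needed.
The safety rule pushes this higher. Following every safe sequence of crossings, the most of the 10 that can be at cell block B as the transport cart arrives there on crossing 9 is 9 — never all 10.
So no plan with fewer than 11 crossings exists, and this one achieves 11:
1. parent IV and toddler IV cross → cell block B.
2. parent IV crosses ← cell block A.
3. toddler I, toddler III, and toddler V cross → cell block B.
4. toddler IV crosses ← cell block A.
5. parent I, parent III, and parent V cross → cell block B.
6. parent III and toddler III cross ← cell block A.
7. parent II, parent III, and parent IV cross → cell block B.
8. toddler I crosses ← cell block A.
9. toddler III and toddler IV cross → cell block B.
10. toddler IV crosses ← cell block A.
11. toddler I, toddler II, and toddler IV cross → cell block B.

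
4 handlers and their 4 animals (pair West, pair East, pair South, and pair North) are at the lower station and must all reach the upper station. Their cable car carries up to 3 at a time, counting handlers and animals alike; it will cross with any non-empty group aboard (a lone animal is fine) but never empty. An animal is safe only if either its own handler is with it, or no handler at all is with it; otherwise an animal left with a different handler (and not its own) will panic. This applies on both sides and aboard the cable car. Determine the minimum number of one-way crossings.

9

Counting alone: each trip to the upper station takes at most 3 across and each return brings at least 1 back, so after t trips out (and t−1 returns) at most 3t − (t−1) of the 8 are across; that first reaches 8 at t = 4, so at least 7 crossings are needed.
The safety rule pushes this higher. Following every safe sequence of crossings, the most of the 8 that can be at the upper station as the cable car arrives there on crossing 7 is 7 — never all 8.
So no plan with fewer than 9 crossings exists, and this one achieves 9:
1. animal West and handler West cross → the upper station.
2. handler West crosses ← the lower station.
3. animal East, handler East, and handler West cross → the upper station.
4. animal West and handler West cross ← the lower station.
5. handler North, handler South, and handler West cross → the upper station.
6. animal East crosses ← the lower station.
7. animal East and animal West cross → the upper station.
8. animal West crosses ← the lower station.
9. animal North, animal South, and animal West cross → the upper station.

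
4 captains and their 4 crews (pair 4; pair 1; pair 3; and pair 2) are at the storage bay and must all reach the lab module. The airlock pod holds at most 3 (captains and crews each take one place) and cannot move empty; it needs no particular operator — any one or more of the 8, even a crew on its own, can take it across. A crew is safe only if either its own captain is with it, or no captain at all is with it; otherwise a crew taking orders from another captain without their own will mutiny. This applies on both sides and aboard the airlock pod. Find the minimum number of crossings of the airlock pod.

Counting alone: each trip to the lab module takes at most 3 across and each return brings at least 1 back, so after t trips out (and t−1 returns) at most 3t − (t−1) of the 8 are across; that first reaches 8 at t = 4, so at least 7 crossings are needed.
The safety rule pushes this higher. Following every safe sequence of crossings, the most of the 8 that can be at the lab module as the airlock pod arrives there on crossing 7 is 7 — never all 8.
So no plan with fewer than 9 crossings exists, and this one achieves 9:
1. captain 4 and crew 4 cross → the lab module.
2. captain 4 crosses ← the storage bay.
3. captain 1, captain 4, and crew 1 cross → the lab module.
4. captain 4 and crew 4 cross ← the storage bay.
5. captain 2, captain 3, and captain 4 cross → the lab module.
6. crew 1 crosses ← the storage bay.
7. crew 1 and crew 4 cross → the lab module.
8. crew 4 crosses ← the storage bay.
9. crew 2, crew 3, and crew 4 cross → the lab module.

9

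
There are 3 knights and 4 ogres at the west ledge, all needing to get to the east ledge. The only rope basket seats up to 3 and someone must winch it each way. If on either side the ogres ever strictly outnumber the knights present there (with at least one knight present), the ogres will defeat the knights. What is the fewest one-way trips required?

The ogres already outnumber the knights at the west ledge before anyone moves, so the starting position itself is disallowed.

impossible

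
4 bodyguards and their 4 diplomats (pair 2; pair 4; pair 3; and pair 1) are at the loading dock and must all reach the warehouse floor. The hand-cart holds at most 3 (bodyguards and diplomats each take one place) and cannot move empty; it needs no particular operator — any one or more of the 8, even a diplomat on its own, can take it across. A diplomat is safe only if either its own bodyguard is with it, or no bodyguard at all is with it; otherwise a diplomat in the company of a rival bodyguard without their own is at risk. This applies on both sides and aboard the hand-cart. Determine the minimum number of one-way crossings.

9

Counting alone: each trip to the warehouse floor takes at most 3 across and each return brings at least 1 back, so after t trips out (and t−1 returns) at most 3t − (t−1) of the 8 are across; that first reaches 8 at t = 4, so at least 7 crossings are needed.
The safety rule pushes this higher. Following every safe sequence of crossings, the most of the 8 that can be at the warehouse floor as the hand-cart arrives there on crossing 7 is 7 — never all 8.
So no plan with fewer than 9 crossings exists, and this one achieves 9:
1. bodyguard 2 and diplomat 2 cross → the warehouse floor.
2. bodyguard 2 crosses ← the loading dock.
3. bodyguard 2, bodyguard 4, and diplomat 4 cross → the warehouse floor.
4. bodyguard 2 and diplomat 2 cross ← the loading dock.
5. bodyguard 1, bodyguard 2, and bodyguard 3 cross → the warehouse floor.
6. diplomat 4 crosses ← the loading dock.
7. diplomat 2 and diplomat 4 cross → the warehouse floor.
8. diplomat 2 crosses ← the loading dock.
9. diplomat 1, diplomat 2, and diplomat 3 cross → the warehouse floor.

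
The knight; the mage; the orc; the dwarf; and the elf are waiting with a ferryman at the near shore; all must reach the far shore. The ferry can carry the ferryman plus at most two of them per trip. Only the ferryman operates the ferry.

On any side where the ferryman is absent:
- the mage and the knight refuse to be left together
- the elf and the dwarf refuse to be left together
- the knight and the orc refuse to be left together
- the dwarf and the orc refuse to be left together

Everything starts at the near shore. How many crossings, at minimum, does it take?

7

Counting alone: the ferryman can take at most 2 across per trip to the far shore, so moving all 5 needs at least 3 loaded trips out, with a return between consecutive ones — at least 5 crossings.
The safety rule pushes this higher. Following every safe sequence of crossings, the most of the 5 that can be at the far shore as the ferry arrives there on crossing 5 is 4 — never all 5.
So no plan with fewer than 7 crossings exists, and this one achieves 7:
1. Ferryman goes to the far shore with the dwarf and the knight.  [the near shore: the elf, the mage, the orc | the far shore: the dwarf, the knight]
2. Ferryman goes back to the near shore alone.  [the near shore: the elf, the mage, the orc | the far shore: the dwarf, the knight]
3. Ferryman goes to the far shore with the mage.  [the near shore: the elf, the orc | the far shore: the dwarf, the knight, the mage]
4. Ferryman goes back to the near shore with the knight.  [the near shore: the elf, the knight, the orc | the far shore: the dwarf, the mage]
5. Ferryman goes to the far shore with the elf and the orc.  [the near shore: the knight | the far shore: the dwarf, the elf, the mage, the orc]
6. Ferryman goes back to the near shore with the dwarf.  [the near shore: the dwarf, the knight | the far shore: the elf, the mage, the orc]
7. Ferryman goes to the far shore with the dwarf and the knight.  [the near shore: — | the far shore: the dwarf, the elf, the knight, the mage, the orc]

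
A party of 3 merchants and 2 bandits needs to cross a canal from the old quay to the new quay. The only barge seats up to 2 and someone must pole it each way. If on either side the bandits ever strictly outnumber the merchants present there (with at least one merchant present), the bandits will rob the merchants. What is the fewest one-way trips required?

Counting alone: each trip to the new quay takes at most 2 across and each return brings at least 1 back, so after t trips out (and t−1 returns) at most 2t − (t−1) of the 5 are across; that first reaches 5 at t = 4, so at least 7 crossings are needed.
The plan below uses exactly 7 crossings, so it is optimal:
1. 2 bandits → the new quay.  (the old quay: 3M 0B; the new quay: 0M 2B)
2. 1 bandit ← the old quay.  (the old quay: 3M 1B; the new quay: 0M 1B)
3. 2 merchants → the new quay.  (the old quay: 1M 1B; the new quay: 2M 1B)
4. 1 merchant ← the old quay.  (the old quay: 2M 1B; the new quay: 1M 1B)
5. 1 merchant and 1 bandit → the new quay.  (the old quay: 1M 0B; the new quay: 2M 2B)
6. 1 bandit ← the old quay.  (the old quay: 1M 1B; the new quay: 2M 1B)
7. 1 merchant and 1 bandit → the new quay.  (the old quay: 0M 0B; the new quay: 3M 2B)

7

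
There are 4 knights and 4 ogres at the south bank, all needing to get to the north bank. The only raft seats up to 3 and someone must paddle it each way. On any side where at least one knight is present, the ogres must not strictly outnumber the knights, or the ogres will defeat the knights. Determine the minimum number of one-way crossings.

9

Counting alone: each trip to the north bank takes at most 3 across and each return brings at least 1 back, so after t trips out (and t−1 returns) at most 3t − (t−1) of the 8 are across; that first reaches 8 at t = 4, so at least 7 crossings are needed.
The safety rule pushes this higher. Following every safe sequence of crossings, the most of the 8 that can be at the north bank as the raft arrives there on crossing 7 is 7 — never all 8.
So no plan with fewer than 9 crossings exists, and this one achieves 9:
1. 2 ogres → the north bank.  (the south bank: 4K 2O; the north bank: 0K 2O)
2. 1 ogre ← the south bank.  (the south bank: 4K 3O; the north bank: 0K 1O)
3. 3 ogres → the north bank.  (the south bank: 4K 0O; the north bank: 0K 4O)
4. 1 ogre ← the south bank.  (the south bank: 4K 1O; the north bank: 0K 3O)
5. 3 knights → the north bank.  (the south bank: 1K 1O; the north bank: 3K 3O)
6. 1 knight and 1 ogre ← the south bank.  (the south bank: 2K 2O; the north bank: 2K 2O)
7. 2 knights → the north bank.  (the south bank: 0K 2O; the north bank: 4K 2O)
8. 1 ogre ← the south bank.  (the south bank: 0K 3O; the north bank: 4K 1O)
9. 3 ogres → the north bank.  (the south bank: 0K 0O; the north bank: 4K 4O)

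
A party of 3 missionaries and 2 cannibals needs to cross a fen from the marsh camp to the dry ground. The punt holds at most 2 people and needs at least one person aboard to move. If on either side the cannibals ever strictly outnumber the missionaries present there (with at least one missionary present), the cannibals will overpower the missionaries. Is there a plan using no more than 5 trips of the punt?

No

Counting alone: each trip to the dry ground takes at most 2 across and each return brings at least 1 back, so after t trips out (and t−1 returns) at most 2t − (t−1) of the 5 are across; that first reaches 5 at t = 4, so at least 7 crossings are needed.
Since 5 < 7, 5 crossings cannot be enough. (The shortest complete plan in fact takes 7:)
1. 2 cannibals → the dry ground.  (the marsh camp: 3M 0C; the dry ground: 0M 2C)
2. 1 cannibal ← the marsh camp.  (the marsh camp: 3M 1C; the dry ground: 0M 1C)
3. 2 missionaries → the dry ground.  (the marsh camp: 1M 1C; the dry ground: 2M 1C)
4. 1 missionary ← the marsh camp.  (the marsh camp: 2M 1C; the dry ground: 1M 1C)
5. 1 missionary and 1 cannibal → the dry ground.  (the marsh camp: 1M 0C; the dry ground: 2M 2C)
6. 1 cannibal ← the marsh camp.  (the marsh camp: 1M 1C; the dry ground: 2M 1C)
7. 1 missionary and 1 cannibal → the dry ground.  (the marsh camp: 0M 0C; the dry ground: 3M 2C)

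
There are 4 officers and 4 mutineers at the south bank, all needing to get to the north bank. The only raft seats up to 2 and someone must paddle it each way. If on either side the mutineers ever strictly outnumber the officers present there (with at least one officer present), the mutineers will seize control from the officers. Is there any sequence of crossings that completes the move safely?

Following every safe sequence of crossings from the start, the most of the 8 that can be at the north bank as the raft arrives there on crossings 1, 3, 5 is 2, 3, 4 respectively; the best ever achieved is 4 of 8.
From crossing 7 on, no configuration arises that was not already reachable earlier: only 11 distinct safe configurations (who is on which side, and where the raft is) can ever be reached, none of them has everyone across, and every continuation just revisits them. They are: 0 officers + 0 mutineers across (raft back at the start); 0 officers + 1 mutineer across (raft there); 0 officers + 1 mutineer across (raft back at the start); 0 officers + 2 mutineers across (raft there); 0 officers + 2 mutineers across (raft back at the start); 0 officers + 3 mutineers across (raft there); 0 officers + 3 mutineers across (raft back at the start); 0 officers + 4 mutineers across (raft there); 1 officer + 1 mutineer across (raft there); 1 officer + 1 mutineer across (raft back at the start); 2 officers + 2 mutineers across (raft there). So no valid plan exists.

No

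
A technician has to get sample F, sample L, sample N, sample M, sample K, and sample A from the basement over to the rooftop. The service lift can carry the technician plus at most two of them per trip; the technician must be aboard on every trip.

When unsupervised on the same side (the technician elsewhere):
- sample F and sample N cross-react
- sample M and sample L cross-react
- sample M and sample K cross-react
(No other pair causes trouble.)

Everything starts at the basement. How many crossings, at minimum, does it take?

Counting alone: the technician can take at most 2 across per trip to the rooftop, so moving all 6 needs at least 3 loaded trips out, with a return between consecutive ones — at least 5 crossings.
The safety rule pushes this higher. Following every safe sequence of crossings, the most of the 6 that can be at the rooftop as the service lift arrives there on crossing 5 is 5 — never all 6.
So no plan with fewer than 7 crossings exists, and this one achieves 7:
1. Technician goes to the rooftop with sample F and sample M.  [the basement: sample A, sample K, sample L, sample N | the rooftop: sample F, sample M]
2. Technician goes back to the basement alone.  [the basement: sample A, sample K, sample L, sample N | the rooftop: sample F, sample M]
3. Technician goes to the rooftop with sample L.  [the basement: sample A, sample K, sample N | the rooftop: sample F, sample L, sample M]
4. Technician goes back to the basement with sample M.  [the basement: sample A, sample K, sample M, sample N | the rooftop: sample F, sample L]
5. Technician goes to the rooftop with sample A and sample K.  [the basement: sample M, sample N | the rooftop: sample A, sample F, sample K, sample L]
6. Technician goes back to the basement alone.  [the basement: sample M, sample N | the rooftop: sample A, sample F, sample K, sample L]
7. Technician goes to the rooftop with sample M and sample N.  [the basement: — | the rooftop: sample A, sample F, sample K, sample L, sample M, sample N]

7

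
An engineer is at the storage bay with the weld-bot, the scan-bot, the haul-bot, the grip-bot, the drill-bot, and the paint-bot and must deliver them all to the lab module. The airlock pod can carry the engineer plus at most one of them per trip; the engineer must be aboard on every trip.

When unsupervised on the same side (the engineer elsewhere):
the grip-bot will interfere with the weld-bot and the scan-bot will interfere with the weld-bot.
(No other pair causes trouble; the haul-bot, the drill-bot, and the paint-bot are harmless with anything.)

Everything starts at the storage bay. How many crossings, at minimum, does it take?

13

Counting alone: the engineer can take at most 1 across per trip to the lab module, so moving all 6 needs at least 6 loaded trips out, with a return between consecutive ones — at least 11 crossings.
The safety rule pushes this higher. Following every safe sequence of crossings, the most of the 6 that can be at the lab module as the airlock pod arrives there on crossing 11 is 5 — never all 6.
So no plan with fewer than 13 crossings exists, and this one achieves 13:
1. Engineer goes to the lab module with the weld-bot.
2. Engineer goes back to the storage bay alone.
3. Engineer goes to the lab module with the scan-bot.
4. Engineer goes back to the storage bay with the weld-bot.
5. Engineer goes to the lab module with the grip-bot.
6. Engineer goes back to the storage bay alone.
7. Engineer goes to the lab module with the haul-bot.
8. Engineer goes back to the storage bay alone.
9. Engineer goes to the lab module with the drill-bot.
10. Engineer goes back to the storage bay alone.
11. Engineer goes to the lab module with the paint-bot.
12. Engineer goes back to the storage bay alone.
13. Engineer goes to the lab module with the weld-bot.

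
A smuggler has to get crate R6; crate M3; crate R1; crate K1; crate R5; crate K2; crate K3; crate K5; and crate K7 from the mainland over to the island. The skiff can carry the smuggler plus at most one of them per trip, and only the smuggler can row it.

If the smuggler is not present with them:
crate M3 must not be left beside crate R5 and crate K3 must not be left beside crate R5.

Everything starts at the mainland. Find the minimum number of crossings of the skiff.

19

Counting alone: the smuggler can take at most 1 across per trip to the island, so moving all 9 needs at least 9 loaded trips out, with a return between consecutive ones — at least 17 crossings.
The safety rule pushes this higher. Following every safe sequence of crossings, the most of the 9 that can be at the island as the skiff arrives there on crossing 17 is 8 — never all 9.
So no plan with fewer than 19 crossings exists, and this one achieves 19:
1. Smuggler goes to the island with crate R5.
2. Smuggler goes back to the mainland alone.
3. Smuggler goes to the island with crate R6.
4. Smuggler goes back to the mainland alone.
5. Smuggler goes to the island with crate M3.
6. Smuggler goes back to the mainland with crate R5.
7. Smuggler goes to the island with crate K3.
8. Smuggler goes back to the mainland alone.
9. Smuggler goes to the island with crate R1.
10. Smuggler goes back to the mainland alone.
11. Smuggler goes to the island with crate K1.
12. Smuggler goes back to the mainland alone.
13. Smuggler goes to the island with crate K2.
14. Smuggler goes back to the mainland alone.
15. Smuggler goes to the island with crate K5.
16. Smuggler goes back to the mainland alone.
17. Smuggler goes to the island with crate K7.
18. Smuggler goes back to the mainland alone.
19. Smuggler goes to the island with crate R5.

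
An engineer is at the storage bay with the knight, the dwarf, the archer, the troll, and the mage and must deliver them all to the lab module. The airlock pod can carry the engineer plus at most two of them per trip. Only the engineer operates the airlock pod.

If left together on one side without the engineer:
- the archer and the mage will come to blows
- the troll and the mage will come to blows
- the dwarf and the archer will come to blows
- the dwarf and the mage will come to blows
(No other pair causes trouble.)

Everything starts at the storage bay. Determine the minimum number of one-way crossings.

7

Counting alone: the engineer can take at most 2 across per trip to the lab module, so moving all 5 needs at least 3 loaded trips out, with a return between consecutive ones — at least 5 crossings.
The safety rule pushes this higher. Following every safe sequence of crossings, the most of the 5 that can be at the lab module as the airlock pod arrives there on crossing 5 is 4 — never all 5.
So no plan with fewer than 7 crossings exists, and this one achieves 7:
1. Engineer goes to the lab module with the dwarf and the mage.  [the storage bay: the archer, the knight, the troll | the lab module: the dwarf, the mage]
2. Engineer goes back to the storage bay with the dwarf.  [the storage bay: the archer, the dwarf, the knight, the troll | the lab module: the mage]
3. Engineer goes to the lab module with the dwarf and the knight.  [the storage bay: the archer, the troll | the lab module: the dwarf, the knight, the mage]
4. Engineer goes back to the storage bay with the dwarf.  [the storage bay: the archer, the dwarf, the troll | the lab module: the knight, the mage]
5. Engineer goes to the lab module with the dwarf and the troll.  [the storage bay: the archer | the lab module: the dwarf, the knight, the mage, the troll]
6. Engineer goes back to the storage bay with the mage.  [the storage bay: the archer, the mage | the lab module: the dwarf, the knight, the troll]
7. Engineer goes to the lab module with the archer and the mage.  [the storage bay: — | the lab module: the archer, the dwarf, the knight, the mage, the troll]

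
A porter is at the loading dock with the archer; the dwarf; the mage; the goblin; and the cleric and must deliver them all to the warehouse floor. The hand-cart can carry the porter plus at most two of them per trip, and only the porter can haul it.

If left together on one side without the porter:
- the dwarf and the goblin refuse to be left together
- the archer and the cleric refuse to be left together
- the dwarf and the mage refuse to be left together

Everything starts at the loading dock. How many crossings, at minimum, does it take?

5

Counting alone: the porter can take at most 2 across per trip to the warehouse floor, so moving all 5 needs at least 3 loaded trips out, with a return between consecutive ones — at least 5 crossings.
The plan below uses exactly 5 crossings, so it is optimal:
1. Porter goes to the warehouse floor with the archer and the dwarf.
2. Porter goes back to the loading dock alone.
3. Porter goes to the warehouse floor with the goblin and the mage.
4. Porter goes back to the loading dock with the dwarf.
5. Porter goes to the warehouse floor with the cleric and the dwarf.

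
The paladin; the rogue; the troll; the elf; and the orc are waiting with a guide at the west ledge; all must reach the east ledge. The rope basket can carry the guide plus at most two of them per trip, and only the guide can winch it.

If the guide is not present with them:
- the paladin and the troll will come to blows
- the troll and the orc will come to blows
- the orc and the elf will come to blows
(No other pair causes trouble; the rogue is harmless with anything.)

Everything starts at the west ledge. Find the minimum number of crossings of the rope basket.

Counting alone: the guide can take at most 2 across per trip to the east ledge, so moving all 5 needs at least 3 loaded trips out, with a return between consecutive ones — at least 5 crossings.
The plan below uses exactly 5 crossings, so it is optimal:
1. Guide goes to the east ledge with the orc and the paladin.
2. Guide goes back to the west ledge alone.
3. Guide goes to the east ledge with the rogue.
4. Guide goes back to the west ledge alone.
5. Guide goes to the east ledge with the elf and the troll.

5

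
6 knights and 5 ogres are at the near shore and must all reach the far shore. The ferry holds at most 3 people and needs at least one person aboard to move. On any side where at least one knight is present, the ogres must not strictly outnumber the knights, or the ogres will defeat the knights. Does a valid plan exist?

1. 3 ogres → the far shore.  (the near shore: 6K 2O; the far shore: 0K 3O)
2. 1 ogre ← the near shore.  (the near shore: 6K 3O; the far shore: 0K 2O)
3. 3 knights → the far shore.  (the near shore: 3K 3O; the far shore: 3K 2O)
4. 1 knight ← the near shore.  (the near shore: 4K 3O; the far shore: 2K 2O)
5. 2 knights and 1 ogre → the far shore.  (the near shore: 2K 2O; the far shore: 4K 3O)
6. 1 knight ← the near shore.  (the near shore: 3K 2O; the far shore: 3K 3O)
7. 2 knights and 1 ogre → the far shore.  (the near shore: 1K 1O; the far shore: 5K 4O)
8. 1 knight ← the near shore.  (the near shore: 2K 1O; the far shore: 4K 4O)
9. 2 knights and 1 ogre → the far shore.  (the near shore: 0K 0O; the far shore: 6K 5O)

Yes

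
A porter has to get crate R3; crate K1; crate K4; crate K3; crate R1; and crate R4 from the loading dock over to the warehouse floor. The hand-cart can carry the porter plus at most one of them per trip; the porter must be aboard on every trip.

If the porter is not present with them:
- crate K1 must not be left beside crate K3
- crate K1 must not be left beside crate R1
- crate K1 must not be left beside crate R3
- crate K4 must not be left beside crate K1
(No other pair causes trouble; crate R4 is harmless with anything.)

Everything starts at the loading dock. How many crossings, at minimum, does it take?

Following every safe sequence of crossings from the start, the most of the 6 that can be at the warehouse floor as the hand-cart arrives there on crossings 1, 3, 5 is 1, 2, 3 respectively; the best ever achieved is 3 of 6.
From crossing 7 on, no configuration arises that was not already reachable earlier: only 22 distinct safe configurations (who is on which side, and where the hand-cart is) can ever be reached, none of them has everyone across, and every continuation just revisits them. So no valid plan exists.

impossible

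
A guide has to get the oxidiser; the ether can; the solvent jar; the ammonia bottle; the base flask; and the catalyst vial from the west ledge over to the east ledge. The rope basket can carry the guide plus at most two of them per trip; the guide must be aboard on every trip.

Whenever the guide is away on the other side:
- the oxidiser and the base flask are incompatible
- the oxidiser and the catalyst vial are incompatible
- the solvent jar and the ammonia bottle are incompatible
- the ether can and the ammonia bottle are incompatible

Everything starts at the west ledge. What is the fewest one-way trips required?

Counting alone: the guide can take at most 2 across per trip to the east ledge, so moving all 6 needs at least 3 loaded trips out, with a return between consecutive ones — at least 5 crossings.
The safety rule pushes this higher. Following every safe sequence of crossings, the most of the 6 that can be at the east ledge as the rope basket arrives there on crossing 5 is 5 — never all 6.
So no plan with fewer than 7 crossings exists, and this one achieves 7:
1. Guide goes to the east ledge with the ammonia bottle and the oxidiser.  [the west ledge: the base flask, the catalyst vial, the ether can, the solvent jar | the east ledge: the ammonia bottle, the oxidiser]
2. Guide goes back to the west ledge alone.  [the west ledge: the base flask, the catalyst vial, the ether can, the solvent jar | the east ledge: the ammonia bottle, the oxidiser]
3. Guide goes to the east ledge with the ether can and the solvent jar.  [the west ledge: the base flask, the catalyst vial | the east ledge: the ammonia bottle, the ether can, the oxidiser, the solvent jar]
4. Guide goes back to the west ledge with the ammonia bottle.  [the west ledge: the ammonia bottle, the base flask, the catalyst vial | the east ledge: the ether can, the oxidiser, the solvent jar]
5. Guide goes to the east ledge with the base flask and the catalyst vial.  [the west ledge: the ammonia bottle | the east ledge: the base flask, the catalyst vial, the ether can, the oxidiser, the solvent jar]
6. Guide goes back to the west ledge with the oxidiser.  [the west ledge: the ammonia bottle, the oxidiser | the east ledge: the base flask, the catalyst vial, the ether can, the solvent jar]
7. Guide goes to the east ledge with the ammonia bottle and the oxidiser.  [the west ledge: — | the east ledge: the ammonia bottle, the base flask, the catalyst vial, the ether can, the oxidiser, the solvent jar]

7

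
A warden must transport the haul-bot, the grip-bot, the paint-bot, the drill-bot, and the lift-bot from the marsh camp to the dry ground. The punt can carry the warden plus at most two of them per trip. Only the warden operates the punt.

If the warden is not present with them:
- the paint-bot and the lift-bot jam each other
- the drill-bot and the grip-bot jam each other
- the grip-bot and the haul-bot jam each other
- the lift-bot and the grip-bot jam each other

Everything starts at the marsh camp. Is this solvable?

Yes

1. Warden goes to the dry ground with the grip-bot and the paint-bot.
2. Warden goes back to the marsh camp alone.
3. Warden goes to the dry ground with the drill-bot and the haul-bot.
4. Warden goes back to the marsh camp with the grip-bot.
5. Warden goes to the dry ground with the grip-bot and the lift-bot.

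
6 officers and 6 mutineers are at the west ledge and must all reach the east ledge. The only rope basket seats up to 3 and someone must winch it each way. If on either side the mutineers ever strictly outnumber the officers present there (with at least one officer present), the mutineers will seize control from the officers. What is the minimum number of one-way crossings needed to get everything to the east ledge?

Following every safe sequence of crossings from the start, the most of the 12 that can be at the east ledge as the rope basket arrives there on crossings 1, 3, 5 is 3, 5, 6 respectively; the best ever achieved is 6 of 12.
From crossing 7 on, no configuration arises that was not already reachable earlier: only 17 distinct safe configurations (who is on which side, and where the rope basket is) can ever be reached, none of them has everyone across, and every continuation just revisits them. They are: 0 officers + 0 mutineers across (rope basket back at the start); 0 officers + 1 mutineer across (rope basket there); 0 officers + 1 mutineer across (rope basket back at the start); 0 officers + 2 mutineers across (rope basket there); 0 officers + 2 mutineers across (rope basket back at the start); 0 officers + 3 mutineers across (rope basket there); 0 officers + 3 mutineers across (rope basket back at the start); 0 officers + 4 mutineers across (rope basket there); 0 officers + 4 mutineers across (rope basket back at the start); 0 officers + 5 mutineers across (rope basket there); 0 officers + 5 mutineers across (rope basket back at the start); 0 officers + 6 mutineers across (rope basket there); 1 officer + 1 mutineer across (rope basket there); 1 officer + 1 mutineer across (rope basket back at the start); 2 officers + 2 mutineers across (rope basket there); 2 officers + 2 mutineers across (rope basket back at the start); 3 officers + 3 mutineers across (rope basket there). So no valid plan exists.

impossible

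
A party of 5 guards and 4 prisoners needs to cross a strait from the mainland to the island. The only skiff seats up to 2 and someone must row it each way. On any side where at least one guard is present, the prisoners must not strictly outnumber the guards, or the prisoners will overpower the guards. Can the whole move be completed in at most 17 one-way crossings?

Yes — this plan uses 15 crossings (≤ 17):
1. 2 prisoners → the island.  (the mainland: 5G 2P; the island: 0G 2P)
2. 1 prisoner ← the mainland.  (the mainland: 5G 3P; the island: 0G 1P)
3. 2 prisoners → the island.  (the mainland: 5G 1P; the island: 0G 3P)
4. 1 prisoner ← the mainland.  (the mainland: 5G 2P; the island: 0G 2P)
5. 2 guards → the island.  (the mainland: 3G 2P; the island: 2G 2P)
6. 1 prisoner ← the mainland.  (the mainland: 3G 3P; the island: 2G 1P)
7. 1 guard and 1 prisoner → the island.  (the mainland: 2G 2P; the island: 3G 2P)
8. 1 guard ← the mainland.  (the mainland: 3G 2P; the island: 2G 2P)
9. 1 guard and 1 prisoner → the island.  (the mainland: 2G 1P; the island: 3G 3P)
10. 1 prisoner ← the mainland.  (the mainland: 2G 2P; the island: 3G 2P)
11. 1 guard and 1 prisoner → the island.  (the mainland: 1G 1P; the island: 4G 3P)
12. 1 guard ← the mainland.  (the mainland: 2G 1P; the island: 3G 3P)
13. 1 guard and 1 prisoner → the island.  (the mainland: 1G 0P; the island: 4G 4P)
14. 1 prisoner ← the mainland.  (the mainland: 1G 1P; the island: 4G 3P)
15. 1 guard and 1 prisoner → the island.  (the mainland: 0G 0P; the island: 5G 4P)

Yes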